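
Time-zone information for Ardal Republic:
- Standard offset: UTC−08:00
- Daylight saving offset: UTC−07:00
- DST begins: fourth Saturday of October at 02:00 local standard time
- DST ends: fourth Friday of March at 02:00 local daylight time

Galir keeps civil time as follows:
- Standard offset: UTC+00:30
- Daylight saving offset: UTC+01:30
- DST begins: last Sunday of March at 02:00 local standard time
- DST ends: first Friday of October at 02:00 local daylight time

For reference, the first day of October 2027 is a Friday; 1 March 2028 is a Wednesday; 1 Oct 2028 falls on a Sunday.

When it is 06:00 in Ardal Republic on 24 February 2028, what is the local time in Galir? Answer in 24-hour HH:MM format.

1 October 2027 is a Friday, so the first Saturday is October 2 and the fourth is October 23.
1 March 2028 is a Wednesday, so the first Friday is March 3 and the fourth is March 24.
Daylight saving runs 23 October 2027 – 24 March 2028; 24 February 2028 is inside that window, so Ardal Republic is at UTC−07:00.
06:00 Ardal Republic + 7h = 13:00 UTC.
1 March 2028 is a Wednesday, so Sundays fall on 5, 12, 19, 26; the last is March 26.
1 October 2028 is a Sunday, so the first Friday is October 6.
At the standard offset (UTC+00:30), 13:00 UTC + 0h30m = 13:30 Galir standard time.
Daylight saving runs 26 March – 6 October; the standard-time date in Galir, 24 February 2028, is outside that window, so Galir is on standard time at UTC+00:30.
13:00 UTC + 0h30m = 13:30 Galir.

13:30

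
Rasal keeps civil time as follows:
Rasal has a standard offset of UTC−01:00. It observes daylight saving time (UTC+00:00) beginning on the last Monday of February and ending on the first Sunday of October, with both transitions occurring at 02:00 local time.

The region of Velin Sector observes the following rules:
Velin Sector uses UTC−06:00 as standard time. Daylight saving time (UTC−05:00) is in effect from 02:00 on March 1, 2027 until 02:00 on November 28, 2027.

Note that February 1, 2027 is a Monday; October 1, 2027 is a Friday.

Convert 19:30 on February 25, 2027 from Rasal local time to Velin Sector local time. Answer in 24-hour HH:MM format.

13:30

1 February 2027 is a Monday, so Mondays fall on 1, 8, 15, 22; the last is February 22.
1 October 2027 is a Friday, so the first Sunday is October 3.
February 25, 2027 lies within the daylight-saving period (22 February – 3 October), so Rasal is on daylight time, UTC+00:00.
19:30 Rasal − 0h = 19:30 UTC.
At the standard offset (UTC−06:00), 19:30 UTC − 6h = 13:30 Velin Sector standard time.
The standard-time date in Velin Sector, February 25, 2027, does not fall between 1 March and 28 November, so daylight saving is not in effect and Velin Sector is at UTC−06:00.
19:30 UTC − 6h = 13:30 Velin Sector.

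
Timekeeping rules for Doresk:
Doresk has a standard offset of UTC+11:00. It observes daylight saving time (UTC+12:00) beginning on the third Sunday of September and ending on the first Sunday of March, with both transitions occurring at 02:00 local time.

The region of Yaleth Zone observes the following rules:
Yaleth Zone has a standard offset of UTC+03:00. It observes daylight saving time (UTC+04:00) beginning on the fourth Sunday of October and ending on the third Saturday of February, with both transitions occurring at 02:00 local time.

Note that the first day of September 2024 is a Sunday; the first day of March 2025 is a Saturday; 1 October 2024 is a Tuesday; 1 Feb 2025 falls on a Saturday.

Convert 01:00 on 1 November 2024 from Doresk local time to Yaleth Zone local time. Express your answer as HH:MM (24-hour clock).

17:00

1 September 2024 is a Sunday, so the first Sunday is September 1 and the third is September 15.
1 March 2025 is a Saturday, so the first Sunday is March 2.
Daylight saving runs 15 September 2024 – 2 March 2025; 1 November 2024 is inside that window, so Doresk is at UTC+12:00.
01:00 Doresk − 12h = 13:00 UTC (rolling into the previous day, 31 October 2024).
1 October 2024 is a Tuesday, so the first Sunday is October 6 and the fourth is October 27.
1 February 2025 is a Saturday, so the first Saturday is February 1 and the third is February 15.
At the standard offset (UTC+03:00), 13:00 UTC + 3h = 16:00 Yaleth Zone standard time.
The standard-time date in Yaleth Zone, 31 October 2024, falls between 27 October 2024 and 15 February 2025, so daylight saving is in effect and Yaleth Zone is at UTC+04:00.
13:00 UTC + 4h = 17:00 Yaleth Zone.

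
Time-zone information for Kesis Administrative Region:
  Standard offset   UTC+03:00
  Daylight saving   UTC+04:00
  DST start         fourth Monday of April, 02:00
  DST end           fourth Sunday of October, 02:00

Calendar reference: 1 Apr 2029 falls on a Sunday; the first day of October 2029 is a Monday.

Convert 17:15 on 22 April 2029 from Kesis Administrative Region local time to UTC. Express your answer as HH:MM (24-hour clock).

1 April 2029 is a Sunday, so the first Monday is April 2 and the fourth is April 23.
1 October 2029 is a Monday, so the first Sunday is October 7 and the fourth is October 28.
22 April 2029 is outside the daylight-saving period (23 April – 28 October), so Kesis Administrative Region is on standard time, UTC+03:00.
17:15 local − 3h = 14:15 UTC.

14:15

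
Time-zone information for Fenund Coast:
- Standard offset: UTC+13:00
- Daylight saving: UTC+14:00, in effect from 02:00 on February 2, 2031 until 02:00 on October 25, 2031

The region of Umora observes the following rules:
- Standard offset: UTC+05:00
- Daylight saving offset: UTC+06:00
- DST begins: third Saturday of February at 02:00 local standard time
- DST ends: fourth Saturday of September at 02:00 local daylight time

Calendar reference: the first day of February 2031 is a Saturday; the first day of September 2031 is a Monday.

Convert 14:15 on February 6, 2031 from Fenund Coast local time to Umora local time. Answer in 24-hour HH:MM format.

February 6, 2031 falls between 2 February and 25 October, so daylight saving is in effect and Fenund Coast is at UTC+14:00.
14:15 Fenund Coast − 14h = 00:15 UTC.
1 February 2031 is a Saturday, so the first Saturday is February 1 and the third is February 15.
1 September 2031 is a Monday, so the first Saturday is September 6 and the fourth is September 27.
At the standard offset (UTC+05:00), 00:15 UTC + 5h = 05:15 Umora standard time.
The standard-time date in Umora, February 6, 2031, is outside the daylight-saving period (15 February – 27 September), so Umora is on standard time, UTC+05:00.
00:15 UTC + 5h = 05:15 Umora.

05:15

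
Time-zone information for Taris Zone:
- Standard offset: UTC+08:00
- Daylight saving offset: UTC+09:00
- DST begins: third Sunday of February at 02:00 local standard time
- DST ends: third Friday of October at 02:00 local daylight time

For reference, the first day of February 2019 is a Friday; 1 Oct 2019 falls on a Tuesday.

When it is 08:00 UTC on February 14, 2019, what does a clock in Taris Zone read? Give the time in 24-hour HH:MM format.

16:00

1 February 2019 is a Friday, so the first Sunday is February 3 and the third is February 17.
1 October 2019 is a Tuesday, so the first Friday is October 4 and the third is October 18.
At the standard offset (UTC+08:00), 08:00 UTC + 8h = 16:00 Taris Zone standard time.
Daylight saving runs 17 February – 18 October; the standard-time date in Taris Zone, February 14, 2019, is outside that window, so Taris Zone is on standard time at UTC+08:00.
08:00 UTC + 8h = 16:00 local.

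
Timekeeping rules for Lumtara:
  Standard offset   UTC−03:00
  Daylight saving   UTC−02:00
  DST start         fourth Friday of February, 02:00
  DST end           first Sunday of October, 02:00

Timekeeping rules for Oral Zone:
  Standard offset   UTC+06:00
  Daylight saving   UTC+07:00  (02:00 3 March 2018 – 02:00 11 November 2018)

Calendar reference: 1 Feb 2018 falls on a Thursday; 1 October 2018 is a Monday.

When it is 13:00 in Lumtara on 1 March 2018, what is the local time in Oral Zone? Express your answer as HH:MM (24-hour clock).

1 February 2018 is a Thursday, so the first Friday is February 2 and the fourth is February 23.
1 October 2018 is a Monday, so the first Sunday is October 7.
1 March 2018 falls between 23 February and 7 October, so daylight saving is in effect and Lumtara is at UTC−02:00.
13:00 Lumtara + 2h = 15:00 UTC.
At the standard offset (UTC+06:00), 15:00 UTC + 6h = 21:00 Oral Zone standard time.
The standard-time date in Oral Zone, 1 March 2018, does not fall between 3 March and 11 November, so daylight saving is not in effect and Oral Zone is at UTC+06:00.
15:00 UTC + 6h = 21:00 Oral Zone.

21:00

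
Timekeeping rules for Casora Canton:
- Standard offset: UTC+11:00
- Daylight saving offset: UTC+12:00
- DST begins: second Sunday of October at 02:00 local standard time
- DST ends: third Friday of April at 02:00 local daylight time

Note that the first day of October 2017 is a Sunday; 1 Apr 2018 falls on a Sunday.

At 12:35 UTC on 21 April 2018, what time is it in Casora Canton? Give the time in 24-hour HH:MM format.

1 October 2017 is a Sunday, so the first Sunday is October 1 and the second is October 8.
1 April 2018 is a Sunday, so the first Friday is April 6 and the third is April 20.
At the standard offset (UTC+11:00), 12:35 UTC + 11h = 23:35 Casora Canton standard time.
The standard-time date in Casora Canton, 21 April 2018, does not fall between 8 October 2017 and 20 April 2018, so daylight saving is not in effect and Casora Canton is at UTC+11:00.
12:35 UTC + 11h = 23:35 local.

23:35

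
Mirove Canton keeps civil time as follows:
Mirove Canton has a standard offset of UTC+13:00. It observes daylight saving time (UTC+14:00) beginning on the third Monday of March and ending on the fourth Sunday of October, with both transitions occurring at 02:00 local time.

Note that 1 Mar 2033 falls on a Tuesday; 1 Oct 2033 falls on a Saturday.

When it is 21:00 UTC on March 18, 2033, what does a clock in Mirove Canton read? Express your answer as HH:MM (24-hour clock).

1 March 2033 is a Tuesday, so the first Monday is March 7 and the third is March 21.
1 October 2033 is a Saturday, so the first Sunday is October 2 and the fourth is October 23.
At the standard offset (UTC+13:00), 21:00 UTC + 13h = 10:00 Mirove Canton standard time (rolling into the next day, 19 March 2033).
The standard-time date in Mirove Canton, March 19, 2033, does not fall between 21 March and 23 October, so daylight saving is not in effect and Mirove Canton is at UTC+13:00.
21:00 UTC + 13h = 10:00 local (rolling into the next day, 19 March 2033).

10:00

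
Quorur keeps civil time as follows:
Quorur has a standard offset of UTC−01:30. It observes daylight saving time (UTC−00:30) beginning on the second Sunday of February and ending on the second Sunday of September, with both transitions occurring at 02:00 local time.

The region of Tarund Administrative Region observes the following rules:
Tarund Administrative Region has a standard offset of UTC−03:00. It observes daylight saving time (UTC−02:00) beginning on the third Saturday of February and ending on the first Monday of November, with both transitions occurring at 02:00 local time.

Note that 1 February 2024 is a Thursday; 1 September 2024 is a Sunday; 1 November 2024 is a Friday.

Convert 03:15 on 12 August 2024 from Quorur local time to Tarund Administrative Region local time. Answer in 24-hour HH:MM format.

01:45

1 February 2024 is a Thursday, so the first Sunday is February 4 and the second is February 11.
1 September 2024 is a Sunday, so the first Sunday is September 1 and the second is September 8.
12 August 2024 lies within the daylight-saving period (11 February – 8 September), so Quorur is on daylight time, UTC−00:30.
03:15 Quorur + 0h30m = 03:45 UTC.
1 February 2024 is a Thursday, so the first Saturday is February 3 and the third is February 17.
1 November 2024 is a Friday, so the first Monday is November 4.
At the standard offset (UTC−03:00), 03:45 UTC − 3h = 00:45 Tarund Administrative Region standard time.
The standard-time date in Tarund Administrative Region, 12 August 2024, lies within the daylight-saving period (17 February – 4 November), so Tarund Administrative Region is on daylight time, UTC−02:00.
03:45 UTC − 2h = 01:45 Tarund Administrative Region.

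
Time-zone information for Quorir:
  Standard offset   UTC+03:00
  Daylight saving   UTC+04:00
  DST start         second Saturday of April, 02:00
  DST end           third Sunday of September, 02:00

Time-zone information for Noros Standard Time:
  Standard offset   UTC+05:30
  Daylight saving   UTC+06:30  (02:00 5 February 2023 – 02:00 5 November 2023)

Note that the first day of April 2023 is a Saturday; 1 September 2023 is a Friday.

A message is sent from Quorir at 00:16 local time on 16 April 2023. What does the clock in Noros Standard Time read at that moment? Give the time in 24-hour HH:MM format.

1 April 2023 is a Saturday, so the first Saturday is April 1 and the second is April 8.
1 September 2023 is a Friday, so the first Sunday is September 3 and the third is September 17.
16 April 2023 lies within the daylight-saving period (8 April – 17 September), so Quorir is on daylight time, UTC+04:00.
00:16 Quorir − 4h = 20:16 UTC (rolling into the previous day, 15 April 2023).
At the standard offset (UTC+05:30), 20:16 UTC + 5h30m = 01:46 Noros Standard Time standard time (rolling into the next day, 16 April 2023).
The standard-time date in Noros Standard Time, 16 April 2023, lies within the daylight-saving period (5 February – 5 November), so Noros Standard Time is on daylight time, UTC+06:30.
20:16 UTC + 6h30m = 02:46 Noros Standard Time (rolling into the next day, 16 April 2023).

02:46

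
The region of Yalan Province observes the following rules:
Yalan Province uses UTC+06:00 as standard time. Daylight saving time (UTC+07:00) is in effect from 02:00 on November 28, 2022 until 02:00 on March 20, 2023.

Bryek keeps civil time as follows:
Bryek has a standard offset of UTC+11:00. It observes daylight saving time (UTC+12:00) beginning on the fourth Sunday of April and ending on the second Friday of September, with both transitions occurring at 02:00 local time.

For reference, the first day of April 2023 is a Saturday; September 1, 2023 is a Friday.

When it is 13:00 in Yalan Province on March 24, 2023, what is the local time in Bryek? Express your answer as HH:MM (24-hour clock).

March 24, 2023 is outside the daylight-saving period (28 November 2022 – 20 March 2023), so Yalan Province is on standard time, UTC+06:00.
13:00 Yalan Province − 6h = 07:00 UTC.
1 April 2023 is a Saturday, so the first Sunday is April 2 and the fourth is April 23.
1 September 2023 is a Friday, so the first Friday is September 1 and the second is September 8.
At the standard offset (UTC+11:00), 07:00 UTC + 11h = 18:00 Bryek standard time.
Daylight saving runs 23 April – 8 September; the standard-time date in Bryek, March 24, 2023, is outside that window, so Bryek is on standard time at UTC+11:00.
07:00 UTC + 11h = 18:00 Bryek.

18:00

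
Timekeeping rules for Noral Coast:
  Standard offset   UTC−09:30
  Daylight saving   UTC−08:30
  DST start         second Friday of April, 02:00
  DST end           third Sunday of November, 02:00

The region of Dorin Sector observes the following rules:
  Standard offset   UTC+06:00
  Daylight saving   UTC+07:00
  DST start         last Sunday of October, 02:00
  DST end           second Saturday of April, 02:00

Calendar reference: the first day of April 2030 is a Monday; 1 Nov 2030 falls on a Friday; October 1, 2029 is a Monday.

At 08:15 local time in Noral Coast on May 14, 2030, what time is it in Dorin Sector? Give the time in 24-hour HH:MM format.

1 April 2030 is a Monday, so the first Friday is April 5 and the second is April 12.
1 November 2030 is a Friday, so the first Sunday is November 3 and the third is November 17.
May 14, 2030 falls between 12 April and 17 November, so daylight saving is in effect and Noral Coast is at UTC−08:30.
08:15 Noral Coast + 8h30m = 16:45 UTC.
1 October 2029 is a Monday, so Sundays fall on 7, 14, 21, 28; the last is October 28.
1 April 2030 is a Monday, so the first Saturday is April 6 and the second is April 13.
At the standard offset (UTC+06:00), 16:45 UTC + 6h = 22:45 Dorin Sector standard time.
The standard-time date in Dorin Sector, May 14, 2030, does not fall between 28 October 2029 and 13 April 2030, so daylight saving is not in effect and Dorin Sector is at UTC+06:00.
16:45 UTC + 6h = 22:45 Dorin Sector.

22:45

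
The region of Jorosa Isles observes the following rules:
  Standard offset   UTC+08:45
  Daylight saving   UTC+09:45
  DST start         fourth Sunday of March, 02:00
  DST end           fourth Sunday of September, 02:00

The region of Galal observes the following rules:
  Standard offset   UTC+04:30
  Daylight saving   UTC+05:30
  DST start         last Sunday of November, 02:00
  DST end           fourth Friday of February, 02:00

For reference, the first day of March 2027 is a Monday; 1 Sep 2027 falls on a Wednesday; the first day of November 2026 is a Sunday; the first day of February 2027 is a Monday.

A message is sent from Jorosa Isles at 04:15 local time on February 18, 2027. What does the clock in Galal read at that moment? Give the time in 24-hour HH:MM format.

01:00

1 March 2027 is a Monday, so the first Sunday is March 7 and the fourth is March 28.
1 September 2027 is a Wednesday, so the first Sunday is September 5 and the fourth is September 26.
February 18, 2027 is outside the daylight-saving period (28 March – 26 September), so Jorosa Isles is on standard time, UTC+08:45.
04:15 Jorosa Isles − 8h45m = 19:30 UTC (rolling into the previous day, 17 February 2027).
1 November 2026 is a Sunday, so Sundays fall on 1, 8, 15, 22, 29; the last is November 29.
1 February 2027 is a Monday, so the first Friday is February 5 and the fourth is February 26.
At the standard offset (UTC+04:30), 19:30 UTC + 4h30m = 00:00 Galal standard time (rolling into the next day, 18 February 2027).
The standard-time date in Galal, February 18, 2027, falls between 29 November 2026 and 26 February 2027, so daylight saving is in effect and Galal is at UTC+05:30.
19:30 UTC + 5h30m = 01:00 Galal (rolling into the next day, 18 February 2027).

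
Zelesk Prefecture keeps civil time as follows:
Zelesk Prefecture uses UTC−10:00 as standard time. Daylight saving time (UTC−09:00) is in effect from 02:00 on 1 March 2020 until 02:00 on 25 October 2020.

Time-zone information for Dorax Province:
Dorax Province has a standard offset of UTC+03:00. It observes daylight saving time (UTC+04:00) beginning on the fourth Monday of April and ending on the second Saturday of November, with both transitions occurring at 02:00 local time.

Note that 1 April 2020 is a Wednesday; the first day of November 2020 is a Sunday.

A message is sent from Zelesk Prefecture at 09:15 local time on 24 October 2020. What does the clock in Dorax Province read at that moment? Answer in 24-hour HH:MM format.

Daylight saving runs 1 March – 25 October; 24 October 2020 is inside that window, so Zelesk Prefecture is at UTC−09:00.
09:15 Zelesk Prefecture + 9h = 18:15 UTC.
1 April 2020 is a Wednesday, so the first Monday is April 6 and the fourth is April 27.
1 November 2020 is a Sunday, so the first Saturday is November 7 and the second is November 14.
At the standard offset (UTC+03:00), 18:15 UTC + 3h = 21:15 Dorax Province standard time.
The standard-time date in Dorax Province, 24 October 2020, falls between 27 April and 14 November, so daylight saving is in effect and Dorax Province is at UTC+04:00.
18:15 UTC + 4h = 22:15 Dorax Province.

22:15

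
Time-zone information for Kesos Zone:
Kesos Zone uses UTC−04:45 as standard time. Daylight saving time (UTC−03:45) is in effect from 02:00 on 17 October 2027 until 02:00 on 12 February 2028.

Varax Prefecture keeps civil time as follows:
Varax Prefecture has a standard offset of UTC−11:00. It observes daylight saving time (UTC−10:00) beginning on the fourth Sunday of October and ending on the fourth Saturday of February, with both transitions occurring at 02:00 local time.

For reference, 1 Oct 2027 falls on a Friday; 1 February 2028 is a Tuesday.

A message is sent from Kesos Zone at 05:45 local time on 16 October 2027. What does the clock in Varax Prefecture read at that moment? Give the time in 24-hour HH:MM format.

23:30

16 October 2027 is outside the daylight-saving period (17 October 2027 – 12 February 2028), so Kesos Zone is on standard time, UTC−04:45.
05:45 Kesos Zone + 4h45m = 10:30 UTC.
1 October 2027 is a Friday, so the first Sunday is October 3 and the fourth is October 24.
1 February 2028 is a Tuesday, so the first Saturday is February 5 and the fourth is February 26.
At the standard offset (UTC−11:00), 10:30 UTC − 11h = 23:30 Varax Prefecture standard time (rolling into the previous day, 15 October 2027).
The standard-time date in Varax Prefecture, 15 October 2027, does not fall between 24 October 2027 and 26 February 2028, so daylight saving is not in effect and Varax Prefecture is at UTC−11:00.
10:30 UTC − 11h = 23:30 Varax Prefecture (rolling into the previous day, 15 October 2027).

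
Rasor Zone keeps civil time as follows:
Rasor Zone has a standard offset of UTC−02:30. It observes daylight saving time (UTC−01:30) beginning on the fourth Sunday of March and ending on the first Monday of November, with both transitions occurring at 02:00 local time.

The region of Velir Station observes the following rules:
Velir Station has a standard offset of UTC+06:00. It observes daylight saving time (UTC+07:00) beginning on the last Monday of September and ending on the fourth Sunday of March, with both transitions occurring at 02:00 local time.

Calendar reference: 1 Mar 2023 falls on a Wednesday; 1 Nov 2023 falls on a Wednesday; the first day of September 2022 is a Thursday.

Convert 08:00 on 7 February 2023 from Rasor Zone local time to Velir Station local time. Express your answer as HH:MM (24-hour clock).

17:30

1 March 2023 is a Wednesday, so the first Sunday is March 5 and the fourth is March 26.
1 November 2023 is a Wednesday, so the first Monday is November 6.
Daylight saving runs 26 March – 6 November; 7 February 2023 is outside that window, so Rasor Zone is on standard time at UTC−02:30.
08:00 Rasor Zone + 2h30m = 10:30 UTC.
1 September 2022 is a Thursday, so Mondays fall on 5, 12, 19, 26; the last is September 26.
1 March 2023 is a Wednesday, so the first Sunday is March 5 and the fourth is March 26.
At the standard offset (UTC+06:00), 10:30 UTC + 6h = 16:30 Velir Station standard time.
The standard-time date in Velir Station, 7 February 2023, falls between 26 September 2022 and 26 March 2023, so daylight saving is in effect and Velir Station is at UTC+07:00.
10:30 UTC + 7h = 17:30 Velir Station.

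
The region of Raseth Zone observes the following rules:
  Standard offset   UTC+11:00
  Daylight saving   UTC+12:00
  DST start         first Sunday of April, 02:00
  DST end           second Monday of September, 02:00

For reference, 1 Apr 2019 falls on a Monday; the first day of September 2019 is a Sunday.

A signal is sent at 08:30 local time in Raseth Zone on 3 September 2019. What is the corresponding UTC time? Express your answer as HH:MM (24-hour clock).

1 April 2019 is a Monday, so the first Sunday is April 7.
1 September 2019 is a Sunday, so the first Monday is September 2 and the second is September 9.
3 September 2019 falls between 7 April and 9 September, so daylight saving is in effect and Raseth Zone is at UTC+12:00.
08:30 local − 12h = 20:30 UTC (rolling into the previous day, 2 September 2019).

20:30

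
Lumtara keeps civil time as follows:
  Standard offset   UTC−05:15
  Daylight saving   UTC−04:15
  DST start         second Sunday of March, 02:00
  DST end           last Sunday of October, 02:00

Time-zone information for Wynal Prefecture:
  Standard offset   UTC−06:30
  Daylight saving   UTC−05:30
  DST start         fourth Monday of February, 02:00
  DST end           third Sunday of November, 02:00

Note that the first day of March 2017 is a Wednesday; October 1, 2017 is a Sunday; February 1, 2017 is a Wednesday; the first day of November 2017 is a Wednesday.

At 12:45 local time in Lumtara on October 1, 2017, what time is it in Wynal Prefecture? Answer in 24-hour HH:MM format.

1 March 2017 is a Wednesday, so the first Sunday is March 5 and the second is March 12.
1 October 2017 is a Sunday, so Sundays fall on 1, 8, 15, 22, 29; the last is October 29.
Daylight saving runs 12 March – 29 October; October 1, 2017 is inside that window, so Lumtara is at UTC−04:15.
12:45 Lumtara + 4h15m = 17:00 UTC.
1 February 2017 is a Wednesday, so the first Monday is February 6 and the fourth is February 27.
1 November 2017 is a Wednesday, so the first Sunday is November 5 and the third is November 19.
At the standard offset (UTC−06:30), 17:00 UTC − 6h30m = 10:30 Wynal Prefecture standard time.
The standard-time date in Wynal Prefecture, October 1, 2017, lies within the daylight-saving period (27 February – 19 November), so Wynal Prefecture is on daylight time, UTC−05:30.
17:00 UTC − 5h30m = 11:30 Wynal Prefecture.

11:30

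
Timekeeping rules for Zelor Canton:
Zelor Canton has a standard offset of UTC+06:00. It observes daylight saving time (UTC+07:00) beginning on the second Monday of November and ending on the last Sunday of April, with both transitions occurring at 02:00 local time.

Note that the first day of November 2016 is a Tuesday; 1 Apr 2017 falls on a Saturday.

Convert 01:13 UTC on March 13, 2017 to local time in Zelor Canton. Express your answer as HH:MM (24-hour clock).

08:13

1 November 2016 is a Tuesday, so the first Monday is November 7 and the second is November 14.
1 April 2017 is a Saturday, so Sundays fall on 2, 9, 16, 23, 30; the last is April 30.
At the standard offset (UTC+06:00), 01:13 UTC + 6h = 07:13 Zelor Canton standard time.
The standard-time date in Zelor Canton, March 13, 2017, falls between 14 November 2016 and 30 April 2017, so daylight saving is in effect and Zelor Canton is at UTC+07:00.
01:13 UTC + 7h = 08:13 local.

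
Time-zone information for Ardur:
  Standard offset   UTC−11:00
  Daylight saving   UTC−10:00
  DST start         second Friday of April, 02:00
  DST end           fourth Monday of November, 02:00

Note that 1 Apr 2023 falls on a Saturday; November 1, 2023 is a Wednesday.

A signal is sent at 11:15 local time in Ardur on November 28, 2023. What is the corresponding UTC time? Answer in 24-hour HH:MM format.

1 April 2023 is a Saturday, so the first Friday is April 7 and the second is April 14.
1 November 2023 is a Wednesday, so the first Monday is November 6 and the fourth is November 27.
November 28, 2023 does not fall between 14 April and 27 November, so daylight saving is not in effect and Ardur is at UTC−11:00.
11:15 local + 11h = 22:15 UTC.

22:15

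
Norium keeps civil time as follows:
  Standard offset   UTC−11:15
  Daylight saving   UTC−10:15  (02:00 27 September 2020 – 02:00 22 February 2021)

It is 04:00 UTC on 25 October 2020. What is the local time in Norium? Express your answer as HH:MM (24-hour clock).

17:45

At the standard offset (UTC−11:15), 04:00 UTC − 11h15m = 16:45 Norium standard time (rolling into the previous day, 24 October 2020).
The standard-time date in Norium, 24 October 2020, falls between 27 September 2020 and 22 February 2021, so daylight saving is in effect and Norium is at UTC−10:15.
04:00 UTC − 10h15m = 17:45 local (rolling into the previous day, 24 October 2020).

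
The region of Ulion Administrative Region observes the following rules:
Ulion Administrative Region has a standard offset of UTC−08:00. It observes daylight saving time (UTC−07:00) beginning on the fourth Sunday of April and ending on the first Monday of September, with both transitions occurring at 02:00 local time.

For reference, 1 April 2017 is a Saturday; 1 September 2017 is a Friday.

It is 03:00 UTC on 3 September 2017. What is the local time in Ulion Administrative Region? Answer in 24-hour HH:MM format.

1 April 2017 is a Saturday, so the first Sunday is April 2 and the fourth is April 23.
1 September 2017 is a Friday, so the first Monday is September 4.
At the standard offset (UTC−08:00), 03:00 UTC − 8h = 19:00 Ulion Administrative Region standard time (rolling into the previous day, 2 September 2017).
Daylight saving runs 23 April – 4 September; the standard-time date in Ulion Administrative Region, 2 September 2017, is inside that window, so Ulion Administrative Region is at UTC−07:00.
03:00 UTC − 7h = 20:00 local (rolling into the previous day, 2 September 2017).

20:00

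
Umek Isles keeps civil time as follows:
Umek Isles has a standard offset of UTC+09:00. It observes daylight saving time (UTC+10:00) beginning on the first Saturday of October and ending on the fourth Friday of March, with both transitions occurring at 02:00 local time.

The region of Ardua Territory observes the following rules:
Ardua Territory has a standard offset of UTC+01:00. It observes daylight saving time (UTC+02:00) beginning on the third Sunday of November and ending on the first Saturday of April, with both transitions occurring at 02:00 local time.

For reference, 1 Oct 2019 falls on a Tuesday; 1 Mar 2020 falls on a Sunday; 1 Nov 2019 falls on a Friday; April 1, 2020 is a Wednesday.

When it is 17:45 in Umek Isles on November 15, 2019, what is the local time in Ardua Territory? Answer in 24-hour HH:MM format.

1 October 2019 is a Tuesday, so the first Saturday is October 5.
1 March 2020 is a Sunday, so the first Friday is March 6 and the fourth is March 27.
November 15, 2019 falls between 5 October 2019 and 27 March 2020, so daylight saving is in effect and Umek Isles is at UTC+10:00.
17:45 Umek Isles − 10h = 07:45 UTC.
1 November 2019 is a Friday, so the first Sunday is November 3 and the third is November 17.
1 April 2020 is a Wednesday, so the first Saturday is April 4.
At the standard offset (UTC+01:00), 07:45 UTC + 1h = 08:45 Ardua Territory standard time.
The standard-time date in Ardua Territory, November 15, 2019, is outside the daylight-saving period (17 November 2019 – 4 April 2020), so Ardua Territory is on standard time, UTC+01:00.
07:45 UTC + 1h = 08:45 Ardua Territory.

08:45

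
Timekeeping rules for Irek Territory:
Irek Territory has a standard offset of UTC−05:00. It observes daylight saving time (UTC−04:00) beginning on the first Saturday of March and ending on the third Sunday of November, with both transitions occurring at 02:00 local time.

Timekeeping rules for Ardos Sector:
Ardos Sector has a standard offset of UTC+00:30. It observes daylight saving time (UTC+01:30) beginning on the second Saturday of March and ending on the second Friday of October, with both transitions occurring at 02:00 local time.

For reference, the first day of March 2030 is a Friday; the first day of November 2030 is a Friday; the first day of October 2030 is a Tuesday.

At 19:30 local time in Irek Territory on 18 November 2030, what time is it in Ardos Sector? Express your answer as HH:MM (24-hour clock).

1 March 2030 is a Friday, so the first Saturday is March 2.
1 November 2030 is a Friday, so the first Sunday is November 3 and the third is November 17.
Daylight saving runs 2 March – 17 November; 18 November 2030 is outside that window, so Irek Territory is on standard time at UTC−05:00.
19:30 Irek Territory + 5h = 00:30 UTC (rolling into the next day, 19 November 2030).
1 March 2030 is a Friday, so the first Saturday is March 2 and the second is March 9.
1 October 2030 is a Tuesday, so the first Friday is October 4 and the second is October 11.
At the standard offset (UTC+00:30), 00:30 UTC + 0h30m = 01:00 Ardos Sector standard time.
The standard-time date in Ardos Sector, 19 November 2030, does not fall between 9 March and 11 October, so daylight saving is not in effect and Ardos Sector is at UTC+00:30.
00:30 UTC + 0h30m = 01:00 Ardos Sector.

01:00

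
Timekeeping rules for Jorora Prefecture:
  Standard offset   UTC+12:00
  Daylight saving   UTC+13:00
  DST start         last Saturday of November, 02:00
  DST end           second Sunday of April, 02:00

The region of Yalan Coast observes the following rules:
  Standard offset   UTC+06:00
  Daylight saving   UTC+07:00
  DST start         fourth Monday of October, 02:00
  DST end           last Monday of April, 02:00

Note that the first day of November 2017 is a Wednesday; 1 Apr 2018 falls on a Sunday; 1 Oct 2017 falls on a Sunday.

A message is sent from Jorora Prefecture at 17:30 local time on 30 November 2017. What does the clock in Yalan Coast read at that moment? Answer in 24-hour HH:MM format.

1 November 2017 is a Wednesday, so Saturdays fall on 4, 11, 18, 25; the last is November 25.
1 April 2018 is a Sunday, so the first Sunday is April 1 and the second is April 8.
30 November 2017 lies within the daylight-saving period (25 November 2017 – 8 April 2018), so Jorora Prefecture is on daylight time, UTC+13:00.
17:30 Jorora Prefecture − 13h = 04:30 UTC.
1 October 2017 is a Sunday, so the first Monday is October 2 and the fourth is October 23.
1 April 2018 is a Sunday, so Mondays fall on 2, 9, 16, 23, 30; the last is April 30.
At the standard offset (UTC+06:00), 04:30 UTC + 6h = 10:30 Yalan Coast standard time.
The standard-time date in Yalan Coast, 30 November 2017, lies within the daylight-saving period (23 October 2017 – 30 April 2018), so Yalan Coast is on daylight time, UTC+07:00.
04:30 UTC + 7h = 11:30 Yalan Coast.

11:30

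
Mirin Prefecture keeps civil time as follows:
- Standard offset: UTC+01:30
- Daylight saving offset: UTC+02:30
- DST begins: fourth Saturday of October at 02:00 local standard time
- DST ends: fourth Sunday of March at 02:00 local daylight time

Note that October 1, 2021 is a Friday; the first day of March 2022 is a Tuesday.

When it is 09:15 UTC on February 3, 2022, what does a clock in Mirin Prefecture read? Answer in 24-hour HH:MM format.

1 October 2021 is a Friday, so the first Saturday is October 2 and the fourth is October 23.
1 March 2022 is a Tuesday, so the first Sunday is March 6 and the fourth is March 27.
At the standard offset (UTC+01:30), 09:15 UTC + 1h30m = 10:45 Mirin Prefecture standard time.
Daylight saving runs 23 October 2021 – 27 March 2022; the standard-time date in Mirin Prefecture, February 3, 2022, is inside that window, so Mirin Prefecture is at UTC+02:30.
09:15 UTC + 2h30m = 11:45 local.

11:45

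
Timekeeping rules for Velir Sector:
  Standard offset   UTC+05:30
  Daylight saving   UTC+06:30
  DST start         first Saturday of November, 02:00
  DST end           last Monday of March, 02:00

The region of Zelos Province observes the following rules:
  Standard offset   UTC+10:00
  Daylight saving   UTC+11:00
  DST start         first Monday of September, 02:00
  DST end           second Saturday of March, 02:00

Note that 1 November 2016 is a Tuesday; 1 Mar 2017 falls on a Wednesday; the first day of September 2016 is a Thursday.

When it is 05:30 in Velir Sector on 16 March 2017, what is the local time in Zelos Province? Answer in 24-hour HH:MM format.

09:00

1 November 2016 is a Tuesday, so the first Saturday is November 5.
1 March 2017 is a Wednesday, so Mondays fall on 6, 13, 20, 27; the last is March 27.
16 March 2017 falls between 5 November 2016 and 27 March 2017, so daylight saving is in effect and Velir Sector is at UTC+06:30.
05:30 Velir Sector − 6h30m = 23:00 UTC (rolling into the previous day, 15 March 2017).
1 September 2016 is a Thursday, so the first Monday is September 5.
1 March 2017 is a Wednesday, so the first Saturday is March 4 and the second is March 11.
At the standard offset (UTC+10:00), 23:00 UTC + 10h = 09:00 Zelos Province standard time (rolling into the next day, 16 March 2017).
Daylight saving runs 5 September 2016 – 11 March 2017; the standard-time date in Zelos Province, 16 March 2017, is outside that window, so Zelos Province is on standard time at UTC+10:00.
23:00 UTC + 10h = 09:00 Zelos Province (rolling into the next day, 16 March 2017).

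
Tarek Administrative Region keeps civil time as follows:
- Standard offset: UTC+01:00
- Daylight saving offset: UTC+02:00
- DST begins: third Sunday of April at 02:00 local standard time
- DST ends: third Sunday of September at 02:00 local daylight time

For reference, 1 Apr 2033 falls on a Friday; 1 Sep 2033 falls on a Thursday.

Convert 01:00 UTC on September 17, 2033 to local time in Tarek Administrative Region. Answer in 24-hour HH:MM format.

03:00

1 April 2033 is a Friday, so the first Sunday is April 3 and the third is April 17.
1 September 2033 is a Thursday, so the first Sunday is September 4 and the third is September 18.
At the standard offset (UTC+01:00), 01:00 UTC + 1h = 02:00 Tarek Administrative Region standard time.
The standard-time date in Tarek Administrative Region, September 17, 2033, falls between 17 April and 18 September, so daylight saving is in effect and Tarek Administrative Region is at UTC+02:00.
01:00 UTC + 2h = 03:00 local.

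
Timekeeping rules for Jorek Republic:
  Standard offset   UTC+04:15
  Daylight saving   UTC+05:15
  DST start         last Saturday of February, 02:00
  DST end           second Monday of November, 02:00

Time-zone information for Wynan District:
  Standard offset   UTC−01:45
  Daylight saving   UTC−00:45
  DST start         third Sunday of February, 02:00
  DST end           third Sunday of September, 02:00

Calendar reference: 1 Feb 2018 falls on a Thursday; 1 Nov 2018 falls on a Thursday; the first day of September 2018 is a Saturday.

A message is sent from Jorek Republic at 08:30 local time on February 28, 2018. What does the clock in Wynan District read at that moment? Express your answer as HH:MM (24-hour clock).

02:30

1 February 2018 is a Thursday, so Saturdays fall on 3, 10, 17, 24; the last is February 24.
1 November 2018 is a Thursday, so the first Monday is November 5 and the second is November 12.
February 28, 2018 lies within the daylight-saving period (24 February – 12 November), so Jorek Republic is on daylight time, UTC+05:15.
08:30 Jorek Republic − 5h15m = 03:15 UTC.
1 February 2018 is a Thursday, so the first Sunday is February 4 and the third is February 18.
1 September 2018 is a Saturday, so the first Sunday is September 2 and the third is September 16.
At the standard offset (UTC−01:45), 03:15 UTC − 1h45m = 01:30 Wynan District standard time.
Daylight saving runs 18 February – 16 September; the standard-time date in Wynan District, February 28, 2018, is inside that window, so Wynan District is at UTC−00:45.
03:15 UTC − 0h45m = 02:30 Wynan District.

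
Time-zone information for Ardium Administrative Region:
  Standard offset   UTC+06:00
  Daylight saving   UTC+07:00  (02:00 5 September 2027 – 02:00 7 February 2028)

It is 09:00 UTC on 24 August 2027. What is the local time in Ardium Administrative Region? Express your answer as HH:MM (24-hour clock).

15:00

At the standard offset (UTC+06:00), 09:00 UTC + 6h = 15:00 Ardium Administrative Region standard time.
The standard-time date in Ardium Administrative Region, 24 August 2027, is outside the daylight-saving period (5 September 2027 – 7 February 2028), so Ardium Administrative Region is on standard time, UTC+06:00.
09:00 UTC + 6h = 15:00 local.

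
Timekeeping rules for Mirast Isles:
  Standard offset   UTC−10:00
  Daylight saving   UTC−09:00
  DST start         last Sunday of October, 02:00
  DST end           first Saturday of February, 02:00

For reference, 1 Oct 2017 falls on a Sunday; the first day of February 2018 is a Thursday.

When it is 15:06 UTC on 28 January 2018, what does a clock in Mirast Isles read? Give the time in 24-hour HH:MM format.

06:06

1 October 2017 is a Sunday, so Sundays fall on 1, 8, 15, 22, 29; the last is October 29.
1 February 2018 is a Thursday, so the first Saturday is February 3.
At the standard offset (UTC−10:00), 15:06 UTC − 10h = 05:06 Mirast Isles standard time.
The standard-time date in Mirast Isles, 28 January 2018, falls between 29 October 2017 and 3 February 2018, so daylight saving is in effect and Mirast Isles is at UTC−09:00.
15:06 UTC − 9h = 06:06 local.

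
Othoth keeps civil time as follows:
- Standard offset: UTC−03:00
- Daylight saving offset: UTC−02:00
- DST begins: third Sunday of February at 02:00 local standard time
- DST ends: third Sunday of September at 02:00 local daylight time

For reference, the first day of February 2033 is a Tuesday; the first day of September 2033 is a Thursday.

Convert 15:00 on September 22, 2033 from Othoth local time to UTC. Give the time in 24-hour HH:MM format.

1 February 2033 is a Tuesday, so the first Sunday is February 6 and the third is February 20.
1 September 2033 is a Thursday, so the first Sunday is September 4 and the third is September 18.
Daylight saving runs 20 February – 18 September; September 22, 2033 is outside that window, so Othoth is on standard time at UTC−03:00.
15:00 local + 3h = 18:00 UTC.

18:00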